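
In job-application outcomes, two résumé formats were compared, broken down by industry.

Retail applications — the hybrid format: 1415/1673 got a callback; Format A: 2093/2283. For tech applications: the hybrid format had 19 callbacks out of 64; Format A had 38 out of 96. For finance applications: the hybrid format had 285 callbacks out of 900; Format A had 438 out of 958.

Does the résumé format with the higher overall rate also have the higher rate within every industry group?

Yes

Retail: the hybrid format 1415/1673 = 84.6%, Format A 2093/2283 = 91.7% → Format A
Tech: the hybrid format 19/64 = 29.7%, Format A 38/96 = 39.6% → Format A
Finance: the hybrid format 285/900 = 31.7%, Format A 438/958 = 45.7% → Format A
Overall: the hybrid format 1719/2637 = 65.2%, Format A 2569/3337 = 77.0% → Format A
Format A wins overall and in every industry group — no reversal.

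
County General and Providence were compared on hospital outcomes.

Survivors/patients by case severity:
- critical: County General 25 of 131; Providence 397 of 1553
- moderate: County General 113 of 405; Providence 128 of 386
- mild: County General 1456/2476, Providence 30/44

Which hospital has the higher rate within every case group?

Providence

Critical: County General 25/131 = 19.1%, Providence 397/1553 = 25.6% → Providence
Moderate: County General 113/405 = 27.9%, Providence 128/386 = 33.2% → Providence
Mild: County General 1456/2476 = 58.8%, Providence 30/44 = 68.2% → Providence
Providence has the higher rate in all 3 groups.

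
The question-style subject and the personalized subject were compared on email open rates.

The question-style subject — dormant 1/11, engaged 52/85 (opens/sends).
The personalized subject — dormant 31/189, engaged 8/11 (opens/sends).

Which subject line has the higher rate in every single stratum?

the personalized subject

Dormant: the question-style subject 1/11 = 9.1%, the personalized subject 31/189 = 16.4% → the personalized subject
Engaged: the question-style subject 52/85 = 61.2%, the personalized subject 8/11 = 72.7% → the personalized subject
The personalized subject has the higher rate in both groups.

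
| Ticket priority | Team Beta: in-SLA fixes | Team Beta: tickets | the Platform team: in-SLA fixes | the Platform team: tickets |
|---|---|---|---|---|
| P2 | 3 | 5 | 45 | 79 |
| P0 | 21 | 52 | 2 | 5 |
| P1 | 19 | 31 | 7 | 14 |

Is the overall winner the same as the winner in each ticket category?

P2: Team Beta 3/5 = 60.0%, the Platform team 45/79 = 57.0% → Team Beta
P0: Team Beta 21/52 = 40.4%, the Platform team 2/5 = 40.0% → Team Beta
P1: Team Beta 19/31 = 61.3%, the Platform team 7/14 = 50.0% → Team Beta
Overall: Team Beta 43/88 = 48.9%, the Platform team 54/98 = 55.1% → the Platform team
Team Beta wins each ticket group but the Platform team wins overall — the comparison reverses. Team Beta's tickets skew toward P0, which has a lower base rate.

No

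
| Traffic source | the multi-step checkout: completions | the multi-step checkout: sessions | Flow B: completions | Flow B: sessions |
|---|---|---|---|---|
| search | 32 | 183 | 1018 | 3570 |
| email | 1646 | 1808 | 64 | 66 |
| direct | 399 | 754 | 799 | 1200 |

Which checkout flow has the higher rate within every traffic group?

Flow B

Search: the multi-step checkout 32/183 = 17.5%, Flow B 1018/3570 = 28.5% → Flow B
Email: the multi-step checkout 1646/1808 = 91.0%, Flow B 64/66 = 97.0% → Flow B
Direct: the multi-step checkout 399/754 = 52.9%, Flow B 799/1200 = 66.6% → Flow B
Flow B has the higher rate in all 3 groups.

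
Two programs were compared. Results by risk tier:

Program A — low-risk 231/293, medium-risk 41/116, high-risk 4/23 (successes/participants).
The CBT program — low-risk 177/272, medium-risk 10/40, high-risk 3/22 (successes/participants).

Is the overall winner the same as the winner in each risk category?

Yes

Low-risk: Program A 231/293 = 78.8%, the CBT program 177/272 = 65.1% → Program A
Medium-risk: Program A 41/116 = 35.3%, the CBT program 10/40 = 25.0% → Program A
High-risk: Program A 4/23 = 17.4%, the CBT program 3/22 = 13.6% → Program A
Overall: Program A 276/432 = 63.9%, the CBT program 190/334 = 56.9% → Program A
Program A wins overall and in every risk group — no reversal.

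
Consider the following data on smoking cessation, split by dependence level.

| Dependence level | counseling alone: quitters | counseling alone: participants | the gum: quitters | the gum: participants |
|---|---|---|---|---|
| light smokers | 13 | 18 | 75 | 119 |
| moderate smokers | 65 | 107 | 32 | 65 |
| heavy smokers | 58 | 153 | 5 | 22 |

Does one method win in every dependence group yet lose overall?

Yes

Light smokers: counseling alone 13/18 = 72.2%, the gum 75/119 = 63.0% → counseling alone
Moderate smokers: counseling alone 65/107 = 60.7%, the gum 32/65 = 49.2% → counseling alone
Heavy smokers: counseling alone 58/153 = 37.9%, the gum 5/22 = 22.7% → counseling alone
Overall: counseling alone 136/278 = 48.9%, the gum 112/206 = 54.4% → the gum
Counseling alone wins each dependence group but the gum wins overall — the comparison reverses. Counseling alone's participants skew toward heavy smokers, which has a lower base rate.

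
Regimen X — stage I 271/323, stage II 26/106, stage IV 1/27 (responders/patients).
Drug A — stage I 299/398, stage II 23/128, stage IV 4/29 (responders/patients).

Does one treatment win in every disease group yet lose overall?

Stage I: Regimen X 271/323 = 83.9%, Drug A 299/398 = 75.1% → Regimen X
Stage II: Regimen X 26/106 = 24.5%, Drug A 23/128 = 18.0% → Regimen X
Stage IV: Regimen X 1/27 = 3.7%, Drug A 4/29 = 13.8% → Drug A
Overall: Regimen X 298/456 = 65.4%, Drug A 326/555 = 58.7% → Regimen X
Neither sweeps: Regimen X wins 2 of 3 groups, Drug A wins 1. Regimen X wins overall but not every group — no Simpson reversal.

No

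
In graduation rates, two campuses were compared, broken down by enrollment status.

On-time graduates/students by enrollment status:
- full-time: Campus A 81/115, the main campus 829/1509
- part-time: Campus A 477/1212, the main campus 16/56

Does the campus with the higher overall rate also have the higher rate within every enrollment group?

Full-time: Campus A 81/115 = 70.4%, the main campus 829/1509 = 54.9% → Campus A
Part-time: Campus A 477/1212 = 39.4%, the main campus 16/56 = 28.6% → Campus A
Overall: Campus A 558/1327 = 42.0%, the main campus 845/1565 = 54.0% → the main campus
Campus A wins each enrollment group but the main campus wins overall — the comparison reverses. Campus A's students skew toward part-time, which has a lower base rate.

No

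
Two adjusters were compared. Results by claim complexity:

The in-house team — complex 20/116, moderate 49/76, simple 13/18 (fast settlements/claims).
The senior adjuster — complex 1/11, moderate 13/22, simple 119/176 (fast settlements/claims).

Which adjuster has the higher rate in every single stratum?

the in-house team

Complex: the in-house team 20/116 = 17.2%, the senior adjuster 1/11 = 9.1% → the in-house team
Moderate: the in-house team 49/76 = 64.5%, the senior adjuster 13/22 = 59.1% → the in-house team
Simple: the in-house team 13/18 = 72.2%, the senior adjuster 119/176 = 67.6% → the in-house team
The in-house team has the higher rate in all 3 groups.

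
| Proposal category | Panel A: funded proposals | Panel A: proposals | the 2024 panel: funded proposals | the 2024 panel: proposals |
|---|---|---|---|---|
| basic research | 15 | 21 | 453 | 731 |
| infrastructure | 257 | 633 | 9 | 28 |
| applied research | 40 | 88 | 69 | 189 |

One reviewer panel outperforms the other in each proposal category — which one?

Basic research: Panel A 15/21 = 71.4%, the 2024 panel 453/731 = 62.0% → Panel A
Infrastructure: Panel A 257/633 = 40.6%, the 2024 panel 9/28 = 32.1% → Panel A
Applied research: Panel A 40/88 = 45.5%, the 2024 panel 69/189 = 36.5% → Panel A
Panel A has the higher rate in all 3 groups.

Panel A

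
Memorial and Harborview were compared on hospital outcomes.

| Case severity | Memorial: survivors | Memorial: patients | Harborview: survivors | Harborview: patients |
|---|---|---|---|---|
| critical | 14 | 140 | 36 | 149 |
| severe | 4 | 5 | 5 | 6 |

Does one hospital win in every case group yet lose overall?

Critical: Memorial 14/140 = 10.0%, Harborview 36/149 = 24.2% → Harborview
Severe: Memorial 4/5 = 80.0%, Harborview 5/6 = 83.3% → Harborview
Overall: Memorial 18/145 = 12.4%, Harborview 41/155 = 26.5% → Harborview
Harborview wins overall and in every case group — no reversal.

No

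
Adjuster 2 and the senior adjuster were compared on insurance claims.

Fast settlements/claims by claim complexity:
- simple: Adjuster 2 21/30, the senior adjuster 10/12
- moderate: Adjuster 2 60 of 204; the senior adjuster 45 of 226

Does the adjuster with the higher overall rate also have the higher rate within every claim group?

No

Simple: Adjuster 2 21/30 = 70.0%, the senior adjuster 10/12 = 83.3% → the senior adjuster
Moderate: Adjuster 2 60/204 = 29.4%, the senior adjuster 45/226 = 19.9% → Adjuster 2
Overall: Adjuster 2 81/234 = 34.6%, the senior adjuster 55/238 = 23.1% → Adjuster 2
Neither sweeps: Adjuster 2 wins 1 of 2 groups, the senior adjuster wins 1. Adjuster 2 wins overall but not every group — no Simpson reversal.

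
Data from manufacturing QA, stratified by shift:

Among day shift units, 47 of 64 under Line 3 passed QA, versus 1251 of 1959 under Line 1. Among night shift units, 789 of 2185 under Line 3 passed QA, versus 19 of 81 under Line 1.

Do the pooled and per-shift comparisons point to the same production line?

Day shift: Line 3 47/64 = 73.4%, Line 1 1251/1959 = 63.9% → Line 3
Night shift: Line 3 789/2185 = 36.1%, Line 1 19/81 = 23.5% → Line 3
Overall: Line 3 836/2249 = 37.2%, Line 1 1270/2040 = 62.3% → Line 1
Line 3 wins each shift group but Line 1 wins overall — the comparison reverses. Line 3's units skew toward night shift, which has a lower base rate.

No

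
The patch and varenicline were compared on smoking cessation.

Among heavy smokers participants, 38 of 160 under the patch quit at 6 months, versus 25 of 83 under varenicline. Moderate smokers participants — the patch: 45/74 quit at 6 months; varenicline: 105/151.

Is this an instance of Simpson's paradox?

Heavy smokers: the patch 38/160 = 23.8%, varenicline 25/83 = 30.1% → varenicline
Moderate smokers: the patch 45/74 = 60.8%, varenicline 105/151 = 69.5% → varenicline
Overall: the patch 83/234 = 35.5%, varenicline 130/234 = 55.6% → varenicline
Varenicline wins overall and in every dependence group — no reversal.

No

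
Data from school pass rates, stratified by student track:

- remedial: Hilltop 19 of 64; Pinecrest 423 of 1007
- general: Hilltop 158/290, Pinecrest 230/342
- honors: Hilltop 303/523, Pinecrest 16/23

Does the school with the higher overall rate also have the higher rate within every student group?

No

Remedial: Hilltop 19/64 = 29.7%, Pinecrest 423/1007 = 42.0% → Pinecrest
General: Hilltop 158/290 = 54.5%, Pinecrest 230/342 = 67.3% → Pinecrest
Honors: Hilltop 303/523 = 57.9%, Pinecrest 16/23 = 69.6% → Pinecrest
Overall: Hilltop 480/877 = 54.7%, Pinecrest 669/1372 = 48.8% → Hilltop
Pinecrest wins each student group but Hilltop wins overall — the comparison reverses. Pinecrest's students skew toward remedial, which has a lower base rate.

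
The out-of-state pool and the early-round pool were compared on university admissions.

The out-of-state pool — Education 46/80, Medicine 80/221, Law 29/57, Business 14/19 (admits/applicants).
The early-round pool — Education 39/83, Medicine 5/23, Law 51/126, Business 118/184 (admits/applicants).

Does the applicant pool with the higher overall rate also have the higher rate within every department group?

No

Education: the out-of-state pool 46/80 = 57.5%, the early-round pool 39/83 = 47.0% → the out-of-state pool
Medicine: the out-of-state pool 80/221 = 36.2%, the early-round pool 5/23 = 21.7% → the out-of-state pool
Law: the out-of-state pool 29/57 = 50.9%, the early-round pool 51/126 = 40.5% → the out-of-state pool
Business: the out-of-state pool 14/19 = 73.7%, the early-round pool 118/184 = 64.1% → the out-of-state pool
Overall: the out-of-state pool 169/377 = 44.8%, the early-round pool 213/416 = 51.2% → the early-round pool
The out-of-state pool wins each department group but the early-round pool wins overall — the comparison reverses. The out-of-state pool's applicants skew toward Medicine, which has a lower base rate.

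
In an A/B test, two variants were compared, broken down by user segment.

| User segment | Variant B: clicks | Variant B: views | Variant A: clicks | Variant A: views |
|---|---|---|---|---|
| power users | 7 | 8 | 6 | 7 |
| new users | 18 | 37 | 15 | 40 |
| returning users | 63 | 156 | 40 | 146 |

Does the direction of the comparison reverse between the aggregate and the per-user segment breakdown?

Power users: Variant B 7/8 = 87.5%, Variant A 6/7 = 85.7% → Variant B
New users: Variant B 18/37 = 48.6%, Variant A 15/40 = 37.5% → Variant B
Returning users: Variant B 63/156 = 40.4%, Variant A 40/146 = 27.4% → Variant B
Overall: Variant B 88/201 = 43.8%, Variant A 61/193 = 31.6% → Variant B
Variant B wins overall and in every user group — no reversal.

No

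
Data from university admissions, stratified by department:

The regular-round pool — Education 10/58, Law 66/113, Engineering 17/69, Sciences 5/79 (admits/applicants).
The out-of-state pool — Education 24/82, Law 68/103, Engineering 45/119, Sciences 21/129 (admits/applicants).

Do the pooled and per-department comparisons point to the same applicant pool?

Yes

Education: the regular-round pool 10/58 = 17.2%, the out-of-state pool 24/82 = 29.3% → the out-of-state pool
Law: the regular-round pool 66/113 = 58.4%, the out-of-state pool 68/103 = 66.0% → the out-of-state pool
Engineering: the regular-round pool 17/69 = 24.6%, the out-of-state pool 45/119 = 37.8% → the out-of-state pool
Sciences: the regular-round pool 5/79 = 6.3%, the out-of-state pool 21/129 = 16.3% → the out-of-state pool
Overall: the regular-round pool 98/319 = 30.7%, the out-of-state pool 158/433 = 36.5% → the out-of-state pool
The out-of-state pool wins overall and in every department group — no reversal.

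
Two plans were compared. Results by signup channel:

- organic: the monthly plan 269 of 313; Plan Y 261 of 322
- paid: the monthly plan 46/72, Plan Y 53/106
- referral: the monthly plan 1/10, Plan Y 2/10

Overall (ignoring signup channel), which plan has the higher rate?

Organic: the monthly plan 269/313 = 85.9%, Plan Y 261/322 = 81.1% → the monthly plan
Paid: the monthly plan 46/72 = 63.9%, Plan Y 53/106 = 50.0% → the monthly plan
Referral: the monthly plan 1/10 = 10.0%, Plan Y 2/10 = 20.0% → Plan Y
Overall: the monthly plan 316/395 = 80.0%, Plan Y 316/438 = 72.1% → the monthly plan
(Neither sweeps every signup group, but the monthly plan has the higher pooled rate.)

the monthly plan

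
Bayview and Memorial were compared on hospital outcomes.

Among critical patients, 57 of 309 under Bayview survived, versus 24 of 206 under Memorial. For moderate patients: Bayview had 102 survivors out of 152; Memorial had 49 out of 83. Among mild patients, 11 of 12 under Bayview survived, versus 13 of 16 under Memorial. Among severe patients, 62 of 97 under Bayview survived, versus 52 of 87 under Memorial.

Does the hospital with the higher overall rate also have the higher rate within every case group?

Yes

Critical: Bayview 57/309 = 18.4%, Memorial 24/206 = 11.7% → Bayview
Moderate: Bayview 102/152 = 67.1%, Memorial 49/83 = 59.0% → Bayview
Mild: Bayview 11/12 = 91.7%, Memorial 13/16 = 81.2% → Bayview
Severe: Bayview 62/97 = 63.9%, Memorial 52/87 = 59.8% → Bayview
Overall: Bayview 232/570 = 40.7%, Memorial 138/392 = 35.2% → Bayview
Bayview wins overall and in every case group — no reversal.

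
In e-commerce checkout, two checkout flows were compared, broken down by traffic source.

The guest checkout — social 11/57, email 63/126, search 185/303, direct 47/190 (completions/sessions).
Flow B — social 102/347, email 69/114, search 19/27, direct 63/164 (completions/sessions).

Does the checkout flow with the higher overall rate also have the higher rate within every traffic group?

No

Social: the guest checkout 11/57 = 19.3%, Flow B 102/347 = 29.4% → Flow B
Email: the guest checkout 63/126 = 50.0%, Flow B 69/114 = 60.5% → Flow B
Search: the guest checkout 185/303 = 61.1%, Flow B 19/27 = 70.4% → Flow B
Direct: the guest checkout 47/190 = 24.7%, Flow B 63/164 = 38.4% → Flow B
Overall: the guest checkout 306/676 = 45.3%, Flow B 253/652 = 38.8% → the guest checkout
Flow B wins each traffic group but the guest checkout wins overall — the comparison reverses. Flow B's sessions skew toward social, which has a lower base rate.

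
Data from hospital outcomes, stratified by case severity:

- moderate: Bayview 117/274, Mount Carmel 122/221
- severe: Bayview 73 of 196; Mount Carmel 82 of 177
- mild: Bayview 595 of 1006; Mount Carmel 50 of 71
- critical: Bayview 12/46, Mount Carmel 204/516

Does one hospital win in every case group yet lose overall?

Moderate: Bayview 117/274 = 42.7%, Mount Carmel 122/221 = 55.2% → Mount Carmel
Severe: Bayview 73/196 = 37.2%, Mount Carmel 82/177 = 46.3% → Mount Carmel
Mild: Bayview 595/1006 = 59.1%, Mount Carmel 50/71 = 70.4% → Mount Carmel
Critical: Bayview 12/46 = 26.1%, Mount Carmel 204/516 = 39.5% → Mount Carmel
Overall: Bayview 797/1522 = 52.4%, Mount Carmel 458/985 = 46.5% → Bayview
Mount Carmel wins each case group but Bayview wins overall — the comparison reverses. Mount Carmel's patients skew toward critical, which has a lower base rate.

Yes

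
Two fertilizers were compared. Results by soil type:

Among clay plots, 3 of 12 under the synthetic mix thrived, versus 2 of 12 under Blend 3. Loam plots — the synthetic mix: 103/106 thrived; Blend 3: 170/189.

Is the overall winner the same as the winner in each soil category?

Yes

Clay: the synthetic mix 3/12 = 25.0%, Blend 3 2/12 = 16.7% → the synthetic mix
Loam: the synthetic mix 103/106 = 97.2%, Blend 3 170/189 = 89.9% → the synthetic mix
Overall: the synthetic mix 106/118 = 89.8%, Blend 3 172/201 = 85.6% → the synthetic mix
The synthetic mix wins overall and in every soil group — no reversal.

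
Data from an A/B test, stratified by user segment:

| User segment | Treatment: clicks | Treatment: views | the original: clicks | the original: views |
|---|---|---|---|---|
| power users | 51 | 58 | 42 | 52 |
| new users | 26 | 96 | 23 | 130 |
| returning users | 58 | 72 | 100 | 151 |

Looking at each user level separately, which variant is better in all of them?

Treatment

Power users: Treatment 51/58 = 87.9%, the original 42/52 = 80.8% → Treatment
New users: Treatment 26/96 = 27.1%, the original 23/130 = 17.7% → Treatment
Returning users: Treatment 58/72 = 80.6%, the original 100/151 = 66.2% → Treatment
Treatment has the higher rate in all 3 groups.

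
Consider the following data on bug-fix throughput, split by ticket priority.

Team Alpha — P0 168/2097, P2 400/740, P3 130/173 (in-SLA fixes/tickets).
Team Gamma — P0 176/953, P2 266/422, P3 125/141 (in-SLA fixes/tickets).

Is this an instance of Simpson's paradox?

No

P0: Team Alpha 168/2097 = 8.0%, Team Gamma 176/953 = 18.5% → Team Gamma
P2: Team Alpha 400/740 = 54.1%, Team Gamma 266/422 = 63.0% → Team Gamma
P3: Team Alpha 130/173 = 75.1%, Team Gamma 125/141 = 88.7% → Team Gamma
Overall: Team Alpha 698/3010 = 23.2%, Team Gamma 567/1516 = 37.4% → Team Gamma
Team Gamma wins overall and in every ticket group — no reversal.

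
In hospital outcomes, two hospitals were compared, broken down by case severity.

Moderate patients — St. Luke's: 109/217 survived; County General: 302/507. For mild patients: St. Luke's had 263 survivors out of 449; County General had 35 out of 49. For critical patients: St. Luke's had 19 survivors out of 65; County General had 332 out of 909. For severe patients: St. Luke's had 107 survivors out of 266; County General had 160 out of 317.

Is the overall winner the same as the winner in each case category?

No

Moderate: St. Luke's 109/217 = 50.2%, County General 302/507 = 59.6% → County General
Mild: St. Luke's 263/449 = 58.6%, County General 35/49 = 71.4% → County General
Critical: St. Luke's 19/65 = 29.2%, County General 332/909 = 36.5% → County General
Severe: St. Luke's 107/266 = 40.2%, County General 160/317 = 50.5% → County General
Overall: St. Luke's 498/997 = 49.9%, County General 829/1782 = 46.5% → St. Luke's
County General wins each case group but St. Luke's wins overall — the comparison reverses. County General's patients skew toward critical, which has a lower base rate.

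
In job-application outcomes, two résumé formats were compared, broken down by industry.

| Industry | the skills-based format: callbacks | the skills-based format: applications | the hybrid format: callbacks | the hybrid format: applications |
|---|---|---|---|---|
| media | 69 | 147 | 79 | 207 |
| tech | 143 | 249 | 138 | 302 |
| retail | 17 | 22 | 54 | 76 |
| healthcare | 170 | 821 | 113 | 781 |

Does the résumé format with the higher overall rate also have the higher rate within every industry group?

Yes

Media: the skills-based format 69/147 = 46.9%, the hybrid format 79/207 = 38.2% → the skills-based format
Tech: the skills-based format 143/249 = 57.4%, the hybrid format 138/302 = 45.7% → the skills-based format
Retail: the skills-based format 17/22 = 77.3%, the hybrid format 54/76 = 71.1% → the skills-based format
Healthcare: the skills-based format 170/821 = 20.7%, the hybrid format 113/781 = 14.5% → the skills-based format
Overall: the skills-based format 399/1239 = 32.2%, the hybrid format 384/1366 = 28.1% → the skills-based format
The skills-based format wins overall and in every industry group — no reversal.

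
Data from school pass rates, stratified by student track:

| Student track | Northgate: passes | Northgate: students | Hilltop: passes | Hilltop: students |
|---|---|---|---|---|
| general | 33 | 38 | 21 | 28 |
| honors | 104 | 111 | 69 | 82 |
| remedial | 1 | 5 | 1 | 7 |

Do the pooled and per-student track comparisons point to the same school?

Yes

General: Northgate 33/38 = 86.8%, Hilltop 21/28 = 75.0% → Northgate
Honors: Northgate 104/111 = 93.7%, Hilltop 69/82 = 84.1% → Northgate
Remedial: Northgate 1/5 = 20.0%, Hilltop 1/7 = 14.3% → Northgate
Overall: Northgate 138/154 = 89.6%, Hilltop 91/117 = 77.8% → Northgate
Northgate wins overall and in every student group — no reversal.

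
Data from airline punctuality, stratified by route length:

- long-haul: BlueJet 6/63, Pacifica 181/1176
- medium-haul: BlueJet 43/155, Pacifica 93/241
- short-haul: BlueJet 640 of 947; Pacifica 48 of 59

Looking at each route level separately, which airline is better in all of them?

Long-haul: BlueJet 6/63 = 9.5%, Pacifica 181/1176 = 15.4% → Pacifica
Medium-haul: BlueJet 43/155 = 27.7%, Pacifica 93/241 = 38.6% → Pacifica
Short-haul: BlueJet 640/947 = 67.6%, Pacifica 48/59 = 81.4% → Pacifica
Pacifica has the higher rate in all 3 groups.

Pacifica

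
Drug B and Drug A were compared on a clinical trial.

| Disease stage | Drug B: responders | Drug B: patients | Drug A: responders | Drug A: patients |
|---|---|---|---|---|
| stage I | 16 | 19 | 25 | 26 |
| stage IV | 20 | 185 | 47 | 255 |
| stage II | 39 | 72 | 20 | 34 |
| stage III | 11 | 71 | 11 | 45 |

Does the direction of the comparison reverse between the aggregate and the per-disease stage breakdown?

Stage I: Drug B 16/19 = 84.2%, Drug A 25/26 = 96.2% → Drug A
Stage IV: Drug B 20/185 = 10.8%, Drug A 47/255 = 18.4% → Drug A
Stage II: Drug B 39/72 = 54.2%, Drug A 20/34 = 58.8% → Drug A
Stage III: Drug B 11/71 = 15.5%, Drug A 11/45 = 24.4% → Drug A
Overall: Drug B 86/347 = 24.8%, Drug A 103/360 = 28.6% → Drug A
Drug A wins overall and in every disease group — no reversal.

No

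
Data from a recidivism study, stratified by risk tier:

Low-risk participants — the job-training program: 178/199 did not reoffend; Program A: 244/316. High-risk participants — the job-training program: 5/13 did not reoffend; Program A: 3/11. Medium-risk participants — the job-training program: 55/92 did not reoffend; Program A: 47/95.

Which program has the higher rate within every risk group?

the job-training program

Low-risk: the job-training program 178/199 = 89.4%, Program A 244/316 = 77.2% → the job-training program
High-risk: the job-training program 5/13 = 38.5%, Program A 3/11 = 27.3% → the job-training program
Medium-risk: the job-training program 55/92 = 59.8%, Program A 47/95 = 49.5% → the job-training program
The job-training program has the higher rate in all 3 groups.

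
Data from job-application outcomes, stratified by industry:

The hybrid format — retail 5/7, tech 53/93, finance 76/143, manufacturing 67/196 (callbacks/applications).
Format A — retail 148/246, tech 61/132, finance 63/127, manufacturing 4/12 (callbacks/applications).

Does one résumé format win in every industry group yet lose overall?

Yes

Retail: the hybrid format 5/7 = 71.4%, Format A 148/246 = 60.2% → the hybrid format
Tech: the hybrid format 53/93 = 57.0%, Format A 61/132 = 46.2% → the hybrid format
Finance: the hybrid format 76/143 = 53.1%, Format A 63/127 = 49.6% → the hybrid format
Manufacturing: the hybrid format 67/196 = 34.2%, Format A 4/12 = 33.3% → the hybrid format
Overall: the hybrid format 201/439 = 45.8%, Format A 276/517 = 53.4% → Format A
The hybrid format wins each industry group but Format A wins overall — the comparison reverses. The hybrid format's applications skew toward manufacturing, which has a lower base rate.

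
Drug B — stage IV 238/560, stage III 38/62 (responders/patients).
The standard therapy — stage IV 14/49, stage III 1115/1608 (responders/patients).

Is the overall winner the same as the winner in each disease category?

No

Stage IV: Drug B 238/560 = 42.5%, the standard therapy 14/49 = 28.6% → Drug B
Stage III: Drug B 38/62 = 61.3%, the standard therapy 1115/1608 = 69.3% → the standard therapy
Overall: Drug B 276/622 = 44.4%, the standard therapy 1129/1657 = 68.1% → the standard therapy
Neither sweeps: Drug B wins 1 of 2 groups, the standard therapy wins 1. The standard therapy wins overall but not every group — no Simpson reversal.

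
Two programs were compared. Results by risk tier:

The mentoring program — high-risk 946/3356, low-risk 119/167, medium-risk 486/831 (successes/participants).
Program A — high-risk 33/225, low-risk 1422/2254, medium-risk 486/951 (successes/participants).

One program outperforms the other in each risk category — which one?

High-risk: the mentoring program 946/3356 = 28.2%, Program A 33/225 = 14.7% → the mentoring program
Low-risk: the mentoring program 119/167 = 71.3%, Program A 1422/2254 = 63.1% → the mentoring program
Medium-risk: the mentoring program 486/831 = 58.5%, Program A 486/951 = 51.1% → the mentoring program
The mentoring program has the higher rate in all 3 groups.

the mentoring program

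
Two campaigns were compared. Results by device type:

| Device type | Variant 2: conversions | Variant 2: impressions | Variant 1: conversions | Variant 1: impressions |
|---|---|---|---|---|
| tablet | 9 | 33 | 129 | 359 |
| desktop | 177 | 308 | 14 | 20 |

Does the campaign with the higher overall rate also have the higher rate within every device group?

No

Tablet: Variant 2 9/33 = 27.3%, Variant 1 129/359 = 35.9% → Variant 1
Desktop: Variant 2 177/308 = 57.5%, Variant 1 14/20 = 70.0% → Variant 1
Overall: Variant 2 186/341 = 54.5%, Variant 1 143/379 = 37.7% → Variant 2
Variant 1 wins each device group but Variant 2 wins overall — the comparison reverses. Variant 1's impressions skew toward tablet, which has a lower base rate.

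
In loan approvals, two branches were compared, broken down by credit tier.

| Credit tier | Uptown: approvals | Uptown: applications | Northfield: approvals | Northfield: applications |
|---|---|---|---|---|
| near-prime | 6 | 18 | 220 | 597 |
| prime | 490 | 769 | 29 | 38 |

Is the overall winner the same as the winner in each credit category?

Near-prime: Uptown 6/18 = 33.3%, Northfield 220/597 = 36.9% → Northfield
Prime: Uptown 490/769 = 63.7%, Northfield 29/38 = 76.3% → Northfield
Overall: Uptown 496/787 = 63.0%, Northfield 249/635 = 39.2% → Uptown
Northfield wins each credit group but Uptown wins overall — the comparison reverses. Northfield's applications skew toward near-prime, which has a lower base rate.

No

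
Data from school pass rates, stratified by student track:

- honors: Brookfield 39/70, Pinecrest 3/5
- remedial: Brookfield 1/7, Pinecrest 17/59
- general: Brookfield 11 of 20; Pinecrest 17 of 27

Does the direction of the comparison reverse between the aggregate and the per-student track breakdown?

Honors: Brookfield 39/70 = 55.7%, Pinecrest 3/5 = 60.0% → Pinecrest
Remedial: Brookfield 1/7 = 14.3%, Pinecrest 17/59 = 28.8% → Pinecrest
General: Brookfield 11/20 = 55.0%, Pinecrest 17/27 = 63.0% → Pinecrest
Overall: Brookfield 51/97 = 52.6%, Pinecrest 37/91 = 40.7% → Brookfield
Pinecrest wins each student group but Brookfield wins overall — the comparison reverses. Pinecrest's students skew toward remedial, which has a lower base rate.

Yes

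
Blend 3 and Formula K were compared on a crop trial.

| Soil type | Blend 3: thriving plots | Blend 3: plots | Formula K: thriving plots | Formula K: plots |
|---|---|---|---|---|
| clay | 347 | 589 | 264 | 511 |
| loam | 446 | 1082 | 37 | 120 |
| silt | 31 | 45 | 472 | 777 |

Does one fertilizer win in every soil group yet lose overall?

Yes

Clay: Blend 3 347/589 = 58.9%, Formula K 264/511 = 51.7% → Blend 3
Loam: Blend 3 446/1082 = 41.2%, Formula K 37/120 = 30.8% → Blend 3
Silt: Blend 3 31/45 = 68.9%, Formula K 472/777 = 60.7% → Blend 3
Overall: Blend 3 824/1716 = 48.0%, Formula K 773/1408 = 54.9% → Formula K
Blend 3 wins each soil group but Formula K wins overall — the comparison reverses. Blend 3's plots skew toward loam, which has a lower base rate.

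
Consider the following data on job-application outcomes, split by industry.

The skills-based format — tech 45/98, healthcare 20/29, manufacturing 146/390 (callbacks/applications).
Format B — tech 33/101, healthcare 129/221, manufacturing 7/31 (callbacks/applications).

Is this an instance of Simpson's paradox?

Tech: the skills-based format 45/98 = 45.9%, Format B 33/101 = 32.7% → the skills-based format
Healthcare: the skills-based format 20/29 = 69.0%, Format B 129/221 = 58.4% → the skills-based format
Manufacturing: the skills-based format 146/390 = 37.4%, Format B 7/31 = 22.6% → the skills-based format
Overall: the skills-based format 211/517 = 40.8%, Format B 169/353 = 47.9% → Format B
The skills-based format wins each industry group but Format B wins overall — the comparison reverses. The skills-based format's applications skew toward manufacturing, which has a lower base rate.

Yes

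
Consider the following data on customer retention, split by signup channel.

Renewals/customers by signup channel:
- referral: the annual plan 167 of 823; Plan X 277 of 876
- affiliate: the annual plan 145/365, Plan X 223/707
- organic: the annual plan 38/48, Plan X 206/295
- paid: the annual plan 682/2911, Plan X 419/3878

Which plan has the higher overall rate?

the annual plan

Referral: the annual plan 167/823 = 20.3%, Plan X 277/876 = 31.6% → Plan X
Affiliate: the annual plan 145/365 = 39.7%, Plan X 223/707 = 31.5% → the annual plan
Organic: the annual plan 38/48 = 79.2%, Plan X 206/295 = 69.8% → the annual plan
Paid: the annual plan 682/2911 = 23.4%, Plan X 419/3878 = 10.8% → the annual plan
Overall: the annual plan 1032/4147 = 24.9%, Plan X 1125/5756 = 19.5% → the annual plan
(Neither sweeps every signup group, but the annual plan has the higher pooled rate.)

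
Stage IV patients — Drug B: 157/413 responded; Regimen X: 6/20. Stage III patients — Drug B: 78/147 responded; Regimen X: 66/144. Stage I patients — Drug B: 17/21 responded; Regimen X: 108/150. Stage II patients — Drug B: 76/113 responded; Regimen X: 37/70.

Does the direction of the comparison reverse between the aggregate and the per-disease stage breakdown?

Stage IV: Drug B 157/413 = 38.0%, Regimen X 6/20 = 30.0% → Drug B
Stage III: Drug B 78/147 = 53.1%, Regimen X 66/144 = 45.8% → Drug B
Stage I: Drug B 17/21 = 81.0%, Regimen X 108/150 = 72.0% → Drug B
Stage II: Drug B 76/113 = 67.3%, Regimen X 37/70 = 52.9% → Drug B
Overall: Drug B 328/694 = 47.3%, Regimen X 217/384 = 56.5% → Regimen X
Drug B wins each disease group but Regimen X wins overall — the comparison reverses. Drug B's patients skew toward stage IV, which has a lower base rate.

Yes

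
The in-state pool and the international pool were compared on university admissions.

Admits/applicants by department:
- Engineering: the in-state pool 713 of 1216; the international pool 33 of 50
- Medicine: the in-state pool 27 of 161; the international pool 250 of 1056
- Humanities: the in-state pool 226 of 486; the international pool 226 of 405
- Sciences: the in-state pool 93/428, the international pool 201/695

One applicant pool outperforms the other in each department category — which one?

Engineering: the in-state pool 713/1216 = 58.6%, the international pool 33/50 = 66.0% → the international pool
Medicine: the in-state pool 27/161 = 16.8%, the international pool 250/1056 = 23.7% → the international pool
Humanities: the in-state pool 226/486 = 46.5%, the international pool 226/405 = 55.8% → the international pool
Sciences: the in-state pool 93/428 = 21.7%, the international pool 201/695 = 28.9% → the international pool
The international pool has the higher rate in all 4 groups.

the international pool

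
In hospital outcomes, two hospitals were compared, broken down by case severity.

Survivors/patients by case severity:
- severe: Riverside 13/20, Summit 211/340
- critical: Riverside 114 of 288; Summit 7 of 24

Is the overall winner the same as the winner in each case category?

No

Severe: Riverside 13/20 = 65.0%, Summit 211/340 = 62.1% → Riverside
Critical: Riverside 114/288 = 39.6%, Summit 7/24 = 29.2% → Riverside
Overall: Riverside 127/308 = 41.2%, Summit 218/364 = 59.9% → Summit
Riverside wins each case group but Summit wins overall — the comparison reverses. Riverside's patients skew toward critical, which has a lower base rate.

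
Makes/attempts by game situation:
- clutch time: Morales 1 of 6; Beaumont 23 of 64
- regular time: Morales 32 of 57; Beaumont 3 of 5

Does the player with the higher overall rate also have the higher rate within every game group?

Clutch time: Morales 1/6 = 16.7%, Beaumont 23/64 = 35.9% → Beaumont
Regular time: Morales 32/57 = 56.1%, Beaumont 3/5 = 60.0% → Beaumont
Overall: Morales 33/63 = 52.4%, Beaumont 26/69 = 37.7% → Morales
Beaumont wins each game group but Morales wins overall — the comparison reverses. Beaumont's attempts skew toward clutch time, which has a lower base rate.

No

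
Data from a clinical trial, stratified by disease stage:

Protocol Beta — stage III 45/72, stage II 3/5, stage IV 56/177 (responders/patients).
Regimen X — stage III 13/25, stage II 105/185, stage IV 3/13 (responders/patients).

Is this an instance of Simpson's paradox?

Yes

Stage III: Protocol Beta 45/72 = 62.5%, Regimen X 13/25 = 52.0% → Protocol Beta
Stage II: Protocol Beta 3/5 = 60.0%, Regimen X 105/185 = 56.8% → Protocol Beta
Stage IV: Protocol Beta 56/177 = 31.6%, Regimen X 3/13 = 23.1% → Protocol Beta
Overall: Protocol Beta 104/254 = 40.9%, Regimen X 121/223 = 54.3% → Regimen X
Protocol Beta wins each disease group but Regimen X wins overall — the comparison reverses. Protocol Beta's patients skew toward stage IV, which has a lower base rate.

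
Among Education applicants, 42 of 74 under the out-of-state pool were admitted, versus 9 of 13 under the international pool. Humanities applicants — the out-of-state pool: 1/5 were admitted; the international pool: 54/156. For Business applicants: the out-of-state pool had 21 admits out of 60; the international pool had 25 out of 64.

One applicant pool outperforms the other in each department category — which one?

Education: the out-of-state pool 42/74 = 56.8%, the international pool 9/13 = 69.2% → the international pool
Humanities: the out-of-state pool 1/5 = 20.0%, the international pool 54/156 = 34.6% → the international pool
Business: the out-of-state pool 21/60 = 35.0%, the international pool 25/64 = 39.1% → the international pool
The international pool has the higher rate in all 3 groups.

the international pool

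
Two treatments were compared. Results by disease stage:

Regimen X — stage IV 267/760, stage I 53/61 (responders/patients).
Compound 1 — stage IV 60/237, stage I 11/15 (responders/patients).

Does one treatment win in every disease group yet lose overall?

No

Stage IV: Regimen X 267/760 = 35.1%, Compound 1 60/237 = 25.3% → Regimen X
Stage I: Regimen X 53/61 = 86.9%, Compound 1 11/15 = 73.3% → Regimen X
Overall: Regimen X 320/821 = 39.0%, Compound 1 71/252 = 28.2% → Regimen X
Regimen X wins overall and in every disease group — no reversal.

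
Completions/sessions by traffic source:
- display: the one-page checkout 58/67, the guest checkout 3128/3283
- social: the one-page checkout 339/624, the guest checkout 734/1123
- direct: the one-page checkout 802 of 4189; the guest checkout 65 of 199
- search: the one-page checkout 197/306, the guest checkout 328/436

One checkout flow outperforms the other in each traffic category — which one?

the guest checkout

Display: the one-page checkout 58/67 = 86.6%, the guest checkout 3128/3283 = 95.3% → the guest checkout
Social: the one-page checkout 339/624 = 54.3%, the guest checkout 734/1123 = 65.4% → the guest checkout
Direct: the one-page checkout 802/4189 = 19.1%, the guest checkout 65/199 = 32.7% → the guest checkout
Search: the one-page checkout 197/306 = 64.4%, the guest checkout 328/436 = 75.2% → the guest checkout
The guest checkout has the higher rate in all 4 groups.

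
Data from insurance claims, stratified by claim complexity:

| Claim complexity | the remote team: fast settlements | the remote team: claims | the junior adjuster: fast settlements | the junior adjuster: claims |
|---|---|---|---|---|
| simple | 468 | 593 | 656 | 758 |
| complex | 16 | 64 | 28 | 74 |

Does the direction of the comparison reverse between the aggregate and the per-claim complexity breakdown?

Simple: the remote team 468/593 = 78.9%, the junior adjuster 656/758 = 86.5% → the junior adjuster
Complex: the remote team 16/64 = 25.0%, the junior adjuster 28/74 = 37.8% → the junior adjuster
Overall: the remote team 484/657 = 73.7%, the junior adjuster 684/832 = 82.2% → the junior adjuster
The junior adjuster wins overall and in every claim group — no reversal.

No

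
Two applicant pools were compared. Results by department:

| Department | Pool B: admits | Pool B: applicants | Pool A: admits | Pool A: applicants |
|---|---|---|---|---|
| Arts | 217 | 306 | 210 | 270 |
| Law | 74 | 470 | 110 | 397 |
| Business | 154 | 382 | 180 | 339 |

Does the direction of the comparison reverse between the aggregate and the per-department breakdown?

No

Arts: Pool B 217/306 = 70.9%, Pool A 210/270 = 77.8% → Pool A
Law: Pool B 74/470 = 15.7%, Pool A 110/397 = 27.7% → Pool A
Business: Pool B 154/382 = 40.3%, Pool A 180/339 = 53.1% → Pool A
Overall: Pool B 445/1158 = 38.4%, Pool A 500/1006 = 49.7% → Pool A
Pool A wins overall and in every department group — no reversal.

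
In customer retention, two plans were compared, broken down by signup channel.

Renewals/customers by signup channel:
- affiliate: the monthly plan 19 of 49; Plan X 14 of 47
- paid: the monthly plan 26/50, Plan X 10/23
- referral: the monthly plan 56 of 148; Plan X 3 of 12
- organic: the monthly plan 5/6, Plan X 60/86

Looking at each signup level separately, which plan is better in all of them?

the monthly plan

Affiliate: the monthly plan 19/49 = 38.8%, Plan X 14/47 = 29.8% → the monthly plan
Paid: the monthly plan 26/50 = 52.0%, Plan X 10/23 = 43.5% → the monthly plan
Referral: the monthly plan 56/148 = 37.8%, Plan X 3/12 = 25.0% → the monthly plan
Organic: the monthly plan 5/6 = 83.3%, Plan X 60/86 = 69.8% → the monthly plan
The monthly plan has the higher rate in all 4 groups.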